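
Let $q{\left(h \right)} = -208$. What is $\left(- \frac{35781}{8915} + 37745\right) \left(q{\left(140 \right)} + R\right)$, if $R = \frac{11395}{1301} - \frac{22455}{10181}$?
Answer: $- \frac{897765652407468152}{118083463115} \approx -7.6028 \cdot 10^{6}$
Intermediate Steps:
$R = \frac{86798540}{13245481}$ ($R = 11395 \cdot \frac{1}{1301} - \frac{22455}{10181} = \frac{11395}{1301} - \frac{22455}{10181} = \frac{86798540}{13245481} \approx 6.5531$)
$\left(- \frac{35781}{8915} + 37745\right) \left(q{\left(140 \right)} + R\right) = \left(- \frac{35781}{8915} + 37745\right) \left(-208 + \frac{86798540}{13245481}\right) = \left(\left(-35781\right) \frac{1}{8915} + 37745\right) \left(- \frac{2668261508}{13245481}\right) = \left(- \frac{35781}{8915} + 37745\right) \left(- \frac{2668261508}{13245481}\right) = \frac{336460894}{8915} \left(- \frac{2668261508}{13245481}\right) = - \frac{897765652407468152}{118083463115}$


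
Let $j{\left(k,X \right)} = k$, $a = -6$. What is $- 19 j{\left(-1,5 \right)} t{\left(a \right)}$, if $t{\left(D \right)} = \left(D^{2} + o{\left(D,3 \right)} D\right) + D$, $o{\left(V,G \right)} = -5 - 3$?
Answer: $1482$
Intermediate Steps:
$o{\left(V,G \right)} = -8$ ($o{\left(V,G \right)} = -5 - 3 = -8$)
$t{\left(D \right)} = D^{2} - 7 D$ ($t{\left(D \right)} = \left(D^{2} - 8 D\right) + D = D^{2} - 7 D$)
$- 19 j{\left(-1,5 \right)} t{\left(a \right)} = \left(-19\right) \left(-1\right) \left(- 6 \left(-7 - 6\right)\right) = 19 \left(\left(-6\right) \left(-13\right)\right) = 19 \cdot 78 = 1482$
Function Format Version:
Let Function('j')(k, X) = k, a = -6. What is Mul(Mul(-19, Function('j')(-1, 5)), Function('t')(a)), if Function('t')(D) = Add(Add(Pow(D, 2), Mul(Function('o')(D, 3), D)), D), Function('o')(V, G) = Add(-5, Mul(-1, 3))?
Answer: 1482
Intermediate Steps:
Function('o')(V, G) = -8 (Function('o')(V, G) = Add(-5, -3) = -8)
Function('t')(D) = Add(Pow(D, 2), Mul(-7, D)) (Function('t')(D) = Add(Add(Pow(D, 2), Mul(-8, D)), D) = Add(Pow(D, 2), Mul(-7, D)))
Mul(Mul(-19, Function('j')(-1, 5)), Function('t')(a)) = Mul(Mul(-19, -1), Mul(-6, Add(-7, -6))) = Mul(19, Mul(-6, -13)) = Mul(19, 78) = 1482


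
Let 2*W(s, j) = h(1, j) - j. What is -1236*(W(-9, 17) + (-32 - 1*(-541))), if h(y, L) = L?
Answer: -629124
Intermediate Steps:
W(s, j) = 0 (W(s, j) = (j - j)/2 = (1/2)*0 = 0)
-1236*(W(-9, 17) + (-32 - 1*(-541))) = -1236*(0 + (-32 - 1*(-541))) = -1236*(0 + (-32 + 541)) = -1236*(0 + 509) = -1236*509 = -629124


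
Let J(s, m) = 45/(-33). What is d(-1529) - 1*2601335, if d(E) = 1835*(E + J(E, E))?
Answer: -59505075/11 ≈ -5.4096e+6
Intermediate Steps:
J(s, m) = -15/11 (J(s, m) = 45*(-1/33) = -15/11)
d(E) = -27525/11 + 1835*E (d(E) = 1835*(E - 15/11) = 1835*(-15/11 + E) = -27525/11 + 1835*E)
d(-1529) - 1*2601335 = (-27525/11 + 1835*(-1529)) - 1*2601335 = (-27525/11 - 2805715) - 2601335 = -30890390/11 - 2601335 = -59505075/11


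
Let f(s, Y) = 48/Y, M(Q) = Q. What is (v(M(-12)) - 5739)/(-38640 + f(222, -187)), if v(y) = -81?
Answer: 90695/602144 ≈ 0.15062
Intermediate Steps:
(v(M(-12)) - 5739)/(-38640 + f(222, -187)) = (-81 - 5739)/(-38640 + 48/(-187)) = -5820/(-38640 + 48*(-1/187)) = -5820/(-38640 - 48/187) = -5820/(-7225728/187) = -5820*(-187/7225728) = 90695/602144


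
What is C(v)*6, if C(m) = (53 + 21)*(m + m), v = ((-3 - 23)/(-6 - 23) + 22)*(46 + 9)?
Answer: 32429760/29 ≈ 1.1183e+6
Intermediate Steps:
v = 36520/29 (v = (-26/(-29) + 22)*55 = (-26*(-1/29) + 22)*55 = (26/29 + 22)*55 = (664/29)*55 = 36520/29 ≈ 1259.3)
C(m) = 148*m (C(m) = 74*(2*m) = 148*m)
C(v)*6 = (148*(36520/29))*6 = (5404960/29)*6 = 32429760/29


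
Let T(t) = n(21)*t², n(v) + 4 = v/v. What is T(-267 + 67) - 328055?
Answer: -448055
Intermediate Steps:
n(v) = -3 (n(v) = -4 + v/v = -4 + 1 = -3)
T(t) = -3*t²
T(-267 + 67) - 328055 = -3*(-267 + 67)² - 328055 = -3*(-200)² - 328055 = -3*40000 - 328055 = -120000 - 328055 = -448055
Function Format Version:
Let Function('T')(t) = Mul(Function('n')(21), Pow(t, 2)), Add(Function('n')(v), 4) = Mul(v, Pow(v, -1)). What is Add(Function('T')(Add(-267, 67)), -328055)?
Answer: -448055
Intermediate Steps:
Function('n')(v) = -3 (Function('n')(v) = Add(-4, Mul(v, Pow(v, -1))) = Add(-4, 1) = -3)
Function('T')(t) = Mul(-3, Pow(t, 2))
Add(Function('T')(Add(-267, 67)), -328055) = Add(Mul(-3, Pow(Add(-267, 67), 2)), -328055) = Add(Mul(-3, Pow(-200, 2)), -328055) = Add(Mul(-3, 40000), -328055) = Add(-120000, -328055) = -448055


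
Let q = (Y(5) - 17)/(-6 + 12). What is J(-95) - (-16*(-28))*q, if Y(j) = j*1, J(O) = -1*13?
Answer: 883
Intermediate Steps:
J(O) = -13
Y(j) = j
q = -2 (q = (5 - 17)/(-6 + 12) = -12/6 = -12*⅙ = -2)
J(-95) - (-16*(-28))*q = -13 - (-16*(-28))*(-2) = -13 - 448*(-2) = -13 - 1*(-896) = -13 + 896 = 883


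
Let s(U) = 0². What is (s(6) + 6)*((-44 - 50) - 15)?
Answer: -654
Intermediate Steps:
s(U) = 0
(s(6) + 6)*((-44 - 50) - 15) = (0 + 6)*((-44 - 50) - 15) = 6*(-94 - 15) = 6*(-109) = -654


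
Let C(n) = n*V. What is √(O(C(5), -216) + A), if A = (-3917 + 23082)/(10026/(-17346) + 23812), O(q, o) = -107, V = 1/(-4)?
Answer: 2*I*√125808931463696518/68838821 ≈ 10.305*I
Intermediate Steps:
V = -¼ ≈ -0.25000
C(n) = -n/4 (C(n) = n*(-¼) = -n/4)
A = 55406015/68838821 (A = 19165/(10026*(-1/17346) + 23812) = 19165/(-1671/2891 + 23812) = 19165/(68838821/2891) = 19165*(2891/68838821) = 55406015/68838821 ≈ 0.80487)
√(O(C(5), -216) + A) = √(-107 + 55406015/68838821) = √(-7310347832/68838821) = 2*I*√125808931463696518/68838821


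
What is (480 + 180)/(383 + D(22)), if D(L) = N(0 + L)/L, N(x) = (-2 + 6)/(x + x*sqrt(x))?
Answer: 38859955860/22550526971 - 39930*sqrt(22)/22550526971 ≈ 1.7232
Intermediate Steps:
N(x) = 4/(x + x**(3/2))
D(L) = 4/(L*(L + L**(3/2))) (D(L) = (4/((0 + L) + (0 + L)**(3/2)))/L = (4/(L + L**(3/2)))/L = 4/(L*(L + L**(3/2))))
(480 + 180)/(383 + D(22)) = (480 + 180)/(383 + 4/(22*(22 + 22**(3/2)))) = 660/(383 + 4*(1/22)/(22 + 22*sqrt(22))) = 660/(383 + 2/(11*(22 + 22*sqrt(22))))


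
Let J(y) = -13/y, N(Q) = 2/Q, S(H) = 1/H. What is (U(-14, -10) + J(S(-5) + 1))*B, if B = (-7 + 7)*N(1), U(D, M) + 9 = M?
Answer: 0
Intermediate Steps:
U(D, M) = -9 + M
S(H) = 1/H
B = 0 (B = (-7 + 7)*(2/1) = 0*(2*1) = 0*2 = 0)
(U(-14, -10) + J(S(-5) + 1))*B = ((-9 - 10) - 13/(1/(-5) + 1))*0 = (-19 - 13/(-⅕ + 1))*0 = (-19 - 13/⅘)*0 = (-19 - 13*5/4)*0 = (-19 - 65/4)*0 = -141/4*0 = 0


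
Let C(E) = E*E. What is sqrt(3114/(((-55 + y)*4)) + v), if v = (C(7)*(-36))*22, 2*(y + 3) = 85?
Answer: 3*I*sqrt(4149195)/31 ≈ 197.13*I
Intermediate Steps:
y = 79/2 (y = -3 + (1/2)*85 = -3 + 85/2 = 79/2 ≈ 39.500)
C(E) = E**2
v = -38808 (v = (7**2*(-36))*22 = (49*(-36))*22 = -1764*22 = -38808)
sqrt(3114/(((-55 + y)*4)) + v) = sqrt(3114/(((-55 + 79/2)*4)) - 38808) = sqrt(3114/((-31/2*4)) - 38808) = sqrt(3114/(-62) - 38808) = sqrt(3114*(-1/62) - 38808) = sqrt(-1557/31 - 38808) = sqrt(-1204605/31) = 3*I*sqrt(4149195)/31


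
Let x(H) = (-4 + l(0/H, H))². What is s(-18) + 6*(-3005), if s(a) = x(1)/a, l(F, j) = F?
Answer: -162278/9 ≈ -18031.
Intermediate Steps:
x(H) = 16 (x(H) = (-4 + 0/H)² = (-4 + 0)² = (-4)² = 16)
s(a) = 16/a
s(-18) + 6*(-3005) = 16/(-18) + 6*(-3005) = 16*(-1/18) - 18030 = -8/9 - 18030 = -162278/9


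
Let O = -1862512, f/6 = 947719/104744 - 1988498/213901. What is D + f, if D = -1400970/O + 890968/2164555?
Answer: -1843445583956603507311/5645334657190384446440 ≈ -0.32654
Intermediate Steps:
f = -16695578079/11202423172 (f = 6*(947719/104744 - 1988498/213901) = 6*(-5565192693/22404846344) = -16695578079/11202423172 ≈ -1.4904)
D = 2345957604983/2015754831080 (D = -1400970/(-1862512) + 890968/2164555 = -1400970*(-1/1862512) + 890968*(1/2164555) = 700485/931256 + 890968/2164555 = 2345957604983/2015754831080 ≈ 1.1638)
D + f = 2345957604983/2015754831080 - 16695578079/11202423172 = -1843445583956603507311/5645334657190384446440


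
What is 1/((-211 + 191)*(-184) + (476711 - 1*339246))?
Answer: 1/141145 ≈ 7.0849e-6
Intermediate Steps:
1/((-211 + 191)*(-184) + (476711 - 1*339246)) = 1/(-20*(-184) + (476711 - 339246)) = 1/(3680 + 137465) = 1/141145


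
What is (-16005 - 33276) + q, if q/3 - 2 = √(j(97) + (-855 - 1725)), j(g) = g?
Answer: -49275 + 3*I*√2483 ≈ -49275.0 + 149.49*I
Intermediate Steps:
q = 6 + 3*I*√2483 (q = 6 + 3*√(97 + (-855 - 1725)) = 6 + 3*√(97 - 2580) = 6 + 3*√(-2483) = 6 + 3*(I*√2483) = 6 + 3*I*√2483 ≈ 6.0 + 149.49*I)
(-16005 - 33276) + q = (-16005 - 33276) + (6 + 3*I*√2483) = -49281 + (6 + 3*I*√2483) = -49275 + 3*I*√2483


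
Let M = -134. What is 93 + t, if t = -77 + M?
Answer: -118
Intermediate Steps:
t = -211 (t = -77 - 134 = -211)
93 + t = 93 - 211 = -118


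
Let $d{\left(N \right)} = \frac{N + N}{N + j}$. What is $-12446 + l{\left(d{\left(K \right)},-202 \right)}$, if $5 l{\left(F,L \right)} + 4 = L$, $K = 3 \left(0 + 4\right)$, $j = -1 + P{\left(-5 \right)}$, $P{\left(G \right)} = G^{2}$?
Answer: $- \frac{62436}{5} \approx -12487.0$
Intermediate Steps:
$j = 24$ ($j = -1 + \left(-5\right)^{2} = -1 + 25 = 24$)
$K = 12$ ($K = 3 \cdot 4 = 12$)
$d{\left(N \right)} = \frac{2 N}{24 + N}$ ($d{\left(N \right)} = \frac{N + N}{N + 24} = \frac{2 N}{24 + N}$)
$l{\left(F,L \right)} = - \frac{4}{5} + \frac{L}{5}$
$-12446 + l{\left(d{\left(K \right)},-202 \right)} = -12446 + \left(- \frac{4}{5} + \frac{1}{5} \left(-202\right)\right) = -12446 - \frac{206}{5} = - \frac{62436}{5}$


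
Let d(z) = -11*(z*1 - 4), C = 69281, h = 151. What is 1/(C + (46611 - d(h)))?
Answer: 1/117509 ≈ 8.5100e-6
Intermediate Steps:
d(z) = 44 - 11*z (d(z) = -11*(z - 4) = -11*(-4 + z) = 44 - 11*z)
1/(C + (46611 - d(h))) = 1/(69281 + (46611 - (44 - 11*151))) = 1/(69281 + (46611 - (44 - 1661))) = 1/(69281 + (46611 - 1*(-1617))) = 1/(69281 + (46611 + 1617)) = 1/(69281 + 48228) = 1/117509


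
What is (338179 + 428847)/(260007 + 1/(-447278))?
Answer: 343073855228/116295410945 ≈ 2.9500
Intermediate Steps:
(338179 + 428847)/(260007 + 1/(-447278)) = 767026/(260007 - 1/447278) = 767026/(116295410945/447278) = 767026*(447278/116295410945) = 343073855228/116295410945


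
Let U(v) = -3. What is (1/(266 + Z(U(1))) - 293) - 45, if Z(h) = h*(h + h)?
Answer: -95991/284 ≈ -338.00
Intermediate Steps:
Z(h) = 2*h² (Z(h) = h*(2*h) = 2*h²)
(1/(266 + Z(U(1))) - 293) - 45 = (1/(266 + 2*(-3)²) - 293) - 45 = (1/(266 + 2*9) - 293) - 45 = (1/(266 + 18) - 293) - 45 = (1/284 - 293) - 45 = -83211/284 - 45 = -95991/284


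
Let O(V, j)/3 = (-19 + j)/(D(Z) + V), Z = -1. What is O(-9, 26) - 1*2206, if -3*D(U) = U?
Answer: -57419/26 ≈ -2208.4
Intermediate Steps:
D(U) = -U/3
O(V, j) = 3*(-19 + j)/(⅓ + V) (O(V, j) = 3*((-19 + j)/(-⅓*(-1) + V)) = 3*((-19 + j)/(⅓ + V)) = 3*(-19 + j)/(⅓ + V))
O(-9, 26) - 1*2206 = 9*(-19 + 26)/(1 + 3*(-9)) - 1*2206 = 9*7/(1 - 27) - 2206 = 9*7/(-26) - 2206 = 9*(-1/26)*7 - 2206 = -63/26 - 2206 = -57419/26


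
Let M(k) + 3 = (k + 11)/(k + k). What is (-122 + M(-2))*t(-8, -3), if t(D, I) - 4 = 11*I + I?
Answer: 4072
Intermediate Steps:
t(D, I) = 4 + 12*I (t(D, I) = 4 + (11*I + I) = 4 + 12*I)
M(k) = -3 + (11 + k)/(2*k) (M(k) = -3 + (k + 11)/(k + k) = -3 + (11 + k)/((2*k)) = -3 + (11 + k)*(1/(2*k)) = -3 + (11 + k)/(2*k))
(-122 + M(-2))*t(-8, -3) = (-122 + (1/2)*(11 - 5*(-2))/(-2))*(4 + 12*(-3)) = (-122 + (1/2)*(-1/2)*(11 + 10))*(4 - 36) = (-122 + (1/2)*(-1/2)*21)*(-32) = (-122 - 21/4)*(-32) = -509/4*(-32) = 4072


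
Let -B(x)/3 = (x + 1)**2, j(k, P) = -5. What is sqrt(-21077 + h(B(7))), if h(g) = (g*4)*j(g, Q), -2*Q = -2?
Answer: I*sqrt(17237) ≈ 131.29*I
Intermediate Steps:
Q = 1 (Q = -1/2*(-2) = 1)
B(x) = -3*(1 + x)**2 (B(x) = -3*(x + 1)**2 = -3*(1 + x)**2)
h(g) = -20*g (h(g) = (g*4)*(-5) = (4*g)*(-5) = -20*g)
sqrt(-21077 + h(B(7))) = sqrt(-21077 - (-60)*(1 + 7)**2) = sqrt(-21077 - (-60)*8**2) = sqrt(-21077 - (-60)*64) = sqrt(-21077 - 20*(-192)) = sqrt(-21077 + 3840) = sqrt(-17237) = I*sqrt(17237)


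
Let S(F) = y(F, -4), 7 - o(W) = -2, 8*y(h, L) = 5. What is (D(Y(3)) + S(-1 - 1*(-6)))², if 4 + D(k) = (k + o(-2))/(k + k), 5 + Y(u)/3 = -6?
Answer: 70225/7744 ≈ 9.0683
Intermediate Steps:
y(h, L) = 5/8 (y(h, L) = (⅛)*5 = 5/8)
o(W) = 9 (o(W) = 7 - 1*(-2) = 7 + 2 = 9)
S(F) = 5/8
Y(u) = -33 (Y(u) = -15 + 3*(-6) = -15 - 18 = -33)
D(k) = -4 + (9 + k)/(2*k) (D(k) = -4 + (k + 9)/(k + k) = -4 + (9 + k)/((2*k)) = -4 + (9 + k)*(1/(2*k)) = -4 + (9 + k)/(2*k))
(D(Y(3)) + S(-1 - 1*(-6)))² = ((½)*(9 - 7*(-33))/(-33) + 5/8)² = ((½)*(-1/33)*(9 + 231) + 5/8)² = ((½)*(-1/33)*240 + 5/8)² = (-40/11 + 5/8)² = (-265/88)² = 70225/7744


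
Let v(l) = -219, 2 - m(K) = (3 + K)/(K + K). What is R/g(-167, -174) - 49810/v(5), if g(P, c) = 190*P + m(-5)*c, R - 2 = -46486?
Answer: 2007814735/8771826 ≈ 228.89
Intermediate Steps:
R = -46484 (R = 2 - 46486 = -46484)
m(K) = 2 - (3 + K)/(2*K) (m(K) = 2 - (3 + K)/(K + K) = 2 - (3 + K)/(2*K))
g(P, c) = 190*P + 9*c/5 (g(P, c) = 190*P + ((3/2)*(-1 - 5)/(-5))*c = 190*P + ((3/2)*(-⅕)*(-6))*c = 190*P + 9*c/5)
R/g(-167, -174) - 49810/v(5) = -46484/(190*(-167) + (9/5)*(-174)) - 49810/(-219) = -46484/(-31730 - 1566/5) - 49810*(-1/219) = -46484/(-160216/5) + 49810/219 = -46484*(-5/160216) + 49810/219 = 58105/40054 + 49810/219 = 2007814735/8771826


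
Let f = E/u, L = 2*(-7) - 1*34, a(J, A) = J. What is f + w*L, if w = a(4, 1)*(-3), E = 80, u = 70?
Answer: 4040/7 ≈ 577.14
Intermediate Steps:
L = -48 (L = -14 - 34 = -48)
f = 8/7 (f = 80/70 = 80*(1/70) = 8/7 ≈ 1.1429)
w = -12 (w = 4*(-3) = -12)
f + w*L = 8/7 - 12*(-48) = 8/7 + 576 = 4040/7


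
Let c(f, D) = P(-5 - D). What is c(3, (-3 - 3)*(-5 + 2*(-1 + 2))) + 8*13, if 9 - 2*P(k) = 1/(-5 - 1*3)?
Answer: 1737/16 ≈ 108.56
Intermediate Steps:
P(k) = 73/16 (P(k) = 9/2 - 1/(2*(-5 - 1*3)) = 9/2 - 1/(2*(-5 - 3)) = 9/2 - ½/(-8) = 9/2 - ½*(-⅛) = 9/2 + 1/16 = 73/16)
c(f, D) = 73/16
c(3, (-3 - 3)*(-5 + 2*(-1 + 2))) + 8*13 = 73/16 + 8*13 = 73/16 + 104 = 1737/16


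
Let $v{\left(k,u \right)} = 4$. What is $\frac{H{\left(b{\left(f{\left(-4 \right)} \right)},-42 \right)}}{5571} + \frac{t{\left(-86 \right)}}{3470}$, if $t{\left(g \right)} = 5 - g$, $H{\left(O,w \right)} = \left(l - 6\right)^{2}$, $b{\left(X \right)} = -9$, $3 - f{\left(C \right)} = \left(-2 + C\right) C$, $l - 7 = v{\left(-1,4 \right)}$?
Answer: $\frac{593711}{19331370} \approx 0.030712$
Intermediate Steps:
$l = 11$ ($l = 7 + 4 = 11$)
$f{\left(C \right)} = 3 - C \left(-2 + C\right)$ ($f{\left(C \right)} = 3 - \left(-2 + C\right) C = 3 - C \left(-2 + C\right)$)
$H{\left(O,w \right)} = 25$ ($H{\left(O,w \right)} = \left(11 - 6\right)^{2} = 5^{2} = 25$)
$\frac{H{\left(b{\left(f{\left(-4 \right)} \right)},-42 \right)}}{5571} + \frac{t{\left(-86 \right)}}{3470} = \frac{25}{5571} + \frac{5 - -86}{3470} = 25 \cdot \frac{1}{5571} + \left(5 + 86\right) \frac{1}{3470} = \frac{25}{5571} + 91 \cdot \frac{1}{3470} = \frac{25}{5571} + \frac{91}{3470} = \frac{593711}{19331370}$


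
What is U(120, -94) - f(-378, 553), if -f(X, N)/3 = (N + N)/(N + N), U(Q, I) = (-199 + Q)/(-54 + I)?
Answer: 523/148 ≈ 3.5338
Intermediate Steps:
U(Q, I) = (-199 + Q)/(-54 + I)
f(X, N) = -3 (f(X, N) = -3*(N + N)/(N + N) = -3*2*N/(2*N) = -3*2*N*1/(2*N) = -3*1 = -3)
U(120, -94) - f(-378, 553) = (-199 + 120)/(-54 - 94) - 1*(-3) = -79/(-148) + 3 = -1/148*(-79) + 3 = 79/148 + 3 = 523/148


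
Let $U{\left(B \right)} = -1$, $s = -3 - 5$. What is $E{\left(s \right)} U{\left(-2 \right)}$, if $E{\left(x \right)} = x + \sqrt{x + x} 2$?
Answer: $8 - 8 i \approx 8.0 - 8.0 i$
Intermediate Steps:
$s = -8$
$E{\left(x \right)} = x + 2 \sqrt{2} \sqrt{x}$ ($E{\left(x \right)} = x + \sqrt{2 x} 2 = x + \sqrt{2} \sqrt{x} 2 = x + 2 \sqrt{2} \sqrt{x}$)
$E{\left(s \right)} U{\left(-2 \right)} = \left(-8 + 2 \sqrt{2} \sqrt{-8}\right) \left(-1\right) = \left(-8 + 2 \sqrt{2} \cdot 2 i \sqrt{2}\right) \left(-1\right) = \left(-8 + 8 i\right) \left(-1\right) = 8 - 8 i$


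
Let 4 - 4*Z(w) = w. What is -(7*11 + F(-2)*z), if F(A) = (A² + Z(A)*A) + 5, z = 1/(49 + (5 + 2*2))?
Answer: -2236/29 ≈ -77.103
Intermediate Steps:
Z(w) = 1 - w/4
z = 1/58 (z = 1/(49 + (5 + 4)) = 1/(49 + 9) = 1/58 ≈ 0.017241)
F(A) = 5 + A² + A*(1 - A/4) (F(A) = (A² + (1 - A/4)*A) + 5 = (A² + A*(1 - A/4)) + 5 = 5 + A² + A*(1 - A/4))
-(7*11 + F(-2)*z) = -(7*11 + (5 - 2 + (¾)*(-2)²)*(1/58)) = -(77 + (5 - 2 + (¾)*4)*(1/58)) = -(77 + (5 - 2 + 3)*(1/58)) = -(77 + 6*(1/58)) = -(77 + 3/29) = -1*2236/29 = -2236/29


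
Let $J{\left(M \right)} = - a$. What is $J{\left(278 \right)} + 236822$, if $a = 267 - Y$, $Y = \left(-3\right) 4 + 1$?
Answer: $236544$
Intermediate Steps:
$Y = -11$ ($Y = -12 + 1 = -11$)
$a = 278$ ($a = 267 - -11 = 267 + 11 = 278$)
$J{\left(M \right)} = -278$ ($J{\left(M \right)} = \left(-1\right) 278 = -278$)
$J{\left(278 \right)} + 236822 = -278 + 236822 = 236544$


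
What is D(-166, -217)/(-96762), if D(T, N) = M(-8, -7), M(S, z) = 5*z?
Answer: 35/96762 ≈ 0.00036171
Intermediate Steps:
D(T, N) = -35 (D(T, N) = 5*(-7) = -35)
D(-166, -217)/(-96762) = -35/(-96762) = -35*(-1/96762) = 35/96762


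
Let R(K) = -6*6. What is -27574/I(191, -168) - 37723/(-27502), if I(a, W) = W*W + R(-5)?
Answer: 38124472/96903297 ≈ 0.39343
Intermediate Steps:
R(K) = -36
I(a, W) = -36 + W² (I(a, W) = W*W - 36 = W² - 36 = -36 + W²)
-27574/I(191, -168) - 37723/(-27502) = -27574/(-36 + (-168)²) - 37723/(-27502) = -27574/(-36 + 28224) - 37723*(-1/27502) = -27574/28188 + 37723/27502 = -27574*1/28188 + 37723/27502 = -13787/14094 + 37723/27502 = 38124472/96903297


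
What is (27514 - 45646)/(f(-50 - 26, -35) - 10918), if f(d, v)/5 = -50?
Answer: 4533/2792 ≈ 1.6236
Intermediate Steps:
f(d, v) = -250 (f(d, v) = 5*(-50) = -250)
(27514 - 45646)/(f(-50 - 26, -35) - 10918) = (27514 - 45646)/(-250 - 10918) = -18132/(-11168) = -18132*(-1/11168) = 4533/2792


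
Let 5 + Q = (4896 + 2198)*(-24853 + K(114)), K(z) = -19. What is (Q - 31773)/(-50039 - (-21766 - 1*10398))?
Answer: 176473746/17875 ≈ 9872.7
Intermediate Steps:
Q = -176441973 (Q = -5 + (4896 + 2198)*(-24853 - 19) = -5 + 7094*(-24872) = -5 - 176441968 = -176441973)
(Q - 31773)/(-50039 - (-21766 - 1*10398)) = (-176441973 - 31773)/(-50039 - (-21766 - 1*10398)) = -176473746/(-50039 - (-21766 - 10398)) = -176473746/(-50039 - 1*(-32164)) = -176473746/(-50039 + 32164) = -176473746/(-17875) = -176473746*(-1/17875) = 176473746/17875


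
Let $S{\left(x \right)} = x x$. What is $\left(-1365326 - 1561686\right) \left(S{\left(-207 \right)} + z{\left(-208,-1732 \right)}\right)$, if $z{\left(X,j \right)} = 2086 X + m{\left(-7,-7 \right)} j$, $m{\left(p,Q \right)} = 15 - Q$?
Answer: $1256106710716$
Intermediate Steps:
$S{\left(x \right)} = x^{2}$
$z{\left(X,j \right)} = 22 j + 2086 X$ ($z{\left(X,j \right)} = 2086 X + \left(15 - -7\right) j = 2086 X + \left(15 + 7\right) j = 2086 X + 22 j = 22 j + 2086 X$)
$\left(-1365326 - 1561686\right) \left(S{\left(-207 \right)} + z{\left(-208,-1732 \right)}\right) = \left(-1365326 - 1561686\right) \left(\left(-207\right)^{2} + \left(22 \left(-1732\right) + 2086 \left(-208\right)\right)\right) = - 2927012 \left(42849 - 471992\right) = \left(-2927012\right) \left(-429143\right) = 1256106710716$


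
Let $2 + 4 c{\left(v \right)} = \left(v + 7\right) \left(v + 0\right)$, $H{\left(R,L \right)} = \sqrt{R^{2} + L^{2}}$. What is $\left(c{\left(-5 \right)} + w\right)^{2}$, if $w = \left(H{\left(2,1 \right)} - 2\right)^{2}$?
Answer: $116 - 48 \sqrt{5} \approx 8.6687$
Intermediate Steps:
$H{\left(R,L \right)} = \sqrt{L^{2} + R^{2}}$
$c{\left(v \right)} = - \frac{1}{2} + \frac{v \left(7 + v\right)}{4}$ ($c{\left(v \right)} = - \frac{1}{2} + \frac{\left(v + 7\right) \left(v + 0\right)}{4} = - \frac{1}{2} + \frac{\left(7 + v\right) v}{4} = - \frac{1}{2} + \frac{v \left(7 + v\right)}{4}$)
$w = \left(-2 + \sqrt{5}\right)^{2}$ ($w = \left(\sqrt{1^{2} + 2^{2}} - 2\right)^{2} = \left(\sqrt{1 + 4} - 2\right)^{2} = \left(\sqrt{5} - 2\right)^{2} = \left(-2 + \sqrt{5}\right)^{2} \approx 0.055728$)
$\left(c{\left(-5 \right)} + w\right)^{2} = \left(\left(- \frac{1}{2} + \frac{\left(-5\right)^{2}}{4} + \frac{7}{4} \left(-5\right)\right) + \left(2 - \sqrt{5}\right)^{2}\right)^{2} = \left(\left(- \frac{1}{2} + \frac{1}{4} \cdot 25 - \frac{35}{4}\right) + \left(2 - \sqrt{5}\right)^{2}\right)^{2} = \left(\left(- \frac{1}{2} + \frac{25}{4} - \frac{35}{4}\right) + \left(2 - \sqrt{5}\right)^{2}\right)^{2} = \left(-3 + \left(2 - \sqrt{5}\right)^{2}\right)^{2}$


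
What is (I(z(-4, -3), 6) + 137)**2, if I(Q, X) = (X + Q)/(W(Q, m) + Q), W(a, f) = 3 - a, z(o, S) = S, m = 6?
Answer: 19044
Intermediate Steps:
I(Q, X) = Q/3 + X/3 (I(Q, X) = (X + Q)/((3 - Q) + Q) = (Q + X)/3 = (Q + X)*(1/3) = Q/3 + X/3)
(I(z(-4, -3), 6) + 137)**2 = (((1/3)*(-3) + (1/3)*6) + 137)**2 = ((-1 + 2) + 137)**2 = (1 + 137)**2 = 138**2 = 19044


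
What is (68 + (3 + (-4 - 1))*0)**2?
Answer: 4624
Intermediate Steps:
(68 + (3 + (-4 - 1))*0)**2 = (68 + (3 - 5)*0)**2 = (68 - 2*0)**2 = (68 + 0)**2 = 68**2 = 4624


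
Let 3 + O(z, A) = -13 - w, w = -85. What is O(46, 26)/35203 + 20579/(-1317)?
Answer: -724351664/46362351 ≈ -15.624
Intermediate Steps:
O(z, A) = 69 (O(z, A) = -3 + (-13 - 1*(-85)) = -3 + (-13 + 85) = -3 + 72 = 69)
O(46, 26)/35203 + 20579/(-1317) = 69/35203 + 20579/(-1317) = 69*(1/35203) + 20579*(-1/1317) = 69/35203 - 20579/1317 = -724351664/46362351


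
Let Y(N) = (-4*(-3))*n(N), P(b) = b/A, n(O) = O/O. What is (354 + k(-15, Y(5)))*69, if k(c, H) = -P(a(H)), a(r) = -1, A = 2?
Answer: 48921/2 ≈ 24461.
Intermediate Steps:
n(O) = 1
P(b) = b/2
Y(N) = 12 (Y(N) = -4*(-3)*1 = 12*1 = 12)
k(c, H) = ½ (k(c, H) = -(-1)/2 = -1*(-½) = ½)
(354 + k(-15, Y(5)))*69 = (354 + ½)*69 = (709/2)*69 = 48921/2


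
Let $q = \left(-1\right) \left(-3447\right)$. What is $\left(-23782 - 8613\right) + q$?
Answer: $-28948$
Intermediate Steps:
$q = 3447$
$\left(-23782 - 8613\right) + q = \left(-23782 - 8613\right) + 3447 = -32395 + 3447 = -28948$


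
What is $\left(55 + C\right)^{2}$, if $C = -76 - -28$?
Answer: $49$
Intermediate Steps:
$C = -48$ ($C = -76 + 28 = -48$)
$\left(55 + C\right)^{2} = \left(55 - 48\right)^{2} = 7^{2} = 49$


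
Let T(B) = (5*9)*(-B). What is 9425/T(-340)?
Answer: 377/612 ≈ 0.61601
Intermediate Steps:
T(B) = -45*B (T(B) = 45*(-B) = -45*B)
9425/T(-340) = 9425/((-45*(-340))) = 9425/15300 = 9425*(1/15300) = 377/612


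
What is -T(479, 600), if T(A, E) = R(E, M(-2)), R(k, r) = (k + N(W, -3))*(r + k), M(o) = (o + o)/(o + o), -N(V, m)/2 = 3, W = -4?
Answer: -356994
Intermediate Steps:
N(V, m) = -6 (N(V, m) = -2*3 = -6)
M(o) = 1 (M(o) = (2*o)/((2*o)) = (2*o)*(1/(2*o)) = 1)
R(k, r) = (-6 + k)*(k + r) (R(k, r) = (k - 6)*(r + k) = (-6 + k)*(k + r))
T(A, E) = -6 + E² - 5*E (T(A, E) = E² - 6*E - 6*1 + E*1 = E² - 6*E - 6 + E = -6 + E² - 5*E)
-T(479, 600) = -(-6 + 600² - 5*600) = -(-6 + 360000 - 3000) = -1*356994 = -356994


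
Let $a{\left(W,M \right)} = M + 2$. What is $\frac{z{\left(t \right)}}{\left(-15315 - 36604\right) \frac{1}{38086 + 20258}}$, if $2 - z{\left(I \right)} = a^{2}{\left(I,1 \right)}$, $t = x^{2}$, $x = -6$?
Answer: $\frac{58344}{7417} \approx 7.8663$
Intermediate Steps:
$a{\left(W,M \right)} = 2 + M$
$t = 36$ ($t = \left(-6\right)^{2} = 36$)
$z{\left(I \right)} = -7$ ($z{\left(I \right)} = 2 - \left(2 + 1\right)^{2} = 2 - 3^{2} = 2 - 9 = -7$)
$\frac{z{\left(t \right)}}{\left(-15315 - 36604\right) \frac{1}{38086 + 20258}} = - \frac{7}{\left(-15315 - 36604\right) \frac{1}{38086 + 20258}} = - \frac{7}{\left(-51919\right) \frac{1}{58344}} = - \frac{7}{- \frac{51919}{58344}} = \left(-7\right) \left(- \frac{58344}{51919}\right) = \frac{58344}{7417}$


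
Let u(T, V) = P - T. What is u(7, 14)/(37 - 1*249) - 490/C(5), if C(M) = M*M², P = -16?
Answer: -20201/5300 ≈ -3.8115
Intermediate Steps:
u(T, V) = -16 - T
C(M) = M³
u(7, 14)/(37 - 1*249) - 490/C(5) = (-16 - 1*7)/(37 - 1*249) - 490/(5³) = (-16 - 7)/(37 - 249) - 490/125 = -23/(-212) - 490*1/125 = -23*(-1/212) - 98/25 = 23/212 - 98/25 = -20201/5300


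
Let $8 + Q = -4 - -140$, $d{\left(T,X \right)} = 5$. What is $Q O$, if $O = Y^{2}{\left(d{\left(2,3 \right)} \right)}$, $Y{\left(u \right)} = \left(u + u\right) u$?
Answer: $320000$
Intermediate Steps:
$Y{\left(u \right)} = 2 u^{2}$ ($Y{\left(u \right)} = 2 u u = 2 u^{2}$)
$Q = 128$ ($Q = -8 - -136 = -8 + \left(-4 + 140\right) = -8 + 136 = 128$)
$O = 2500$ ($O = \left(2 \cdot 5^{2}\right)^{2} = \left(2 \cdot 25\right)^{2} = 50^{2} = 2500$)
$Q O = 128 \cdot 2500 = 320000$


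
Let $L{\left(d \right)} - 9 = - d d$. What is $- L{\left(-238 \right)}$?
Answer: $56635$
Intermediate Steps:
$L{\left(d \right)} = 9 - d^{2}$ ($L{\left(d \right)} = 9 + - d d = 9 - d^{2}$)
$- L{\left(-238 \right)} = - (9 - \left(-238\right)^{2}) = - (9 - 56644) = \left(-1\right) \left(-56635\right) = 56635$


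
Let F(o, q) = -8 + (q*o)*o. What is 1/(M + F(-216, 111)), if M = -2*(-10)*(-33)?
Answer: 1/5178148 ≈ 1.9312e-7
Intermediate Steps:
F(o, q) = -8 + q*o² (F(o, q) = -8 + (o*q)*o = -8 + q*o²)
M = -660 (M = 20*(-33) = -660)
1/(M + F(-216, 111)) = 1/(-660 + (-8 + 111*(-216)²)) = 1/(-660 + (-8 + 111*46656)) = 1/(-660 + (-8 + 5178816)) = 1/(-660 + 5178808) = 1/5178148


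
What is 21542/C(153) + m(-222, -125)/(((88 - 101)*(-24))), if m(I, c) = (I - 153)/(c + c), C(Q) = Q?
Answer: 4480889/31824 ≈ 140.80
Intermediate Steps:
m(I, c) = (-153 + I)/(2*c) (m(I, c) = (-153 + I)/((2*c)) = (-153 + I)*(1/(2*c)) = (-153 + I)/(2*c))
21542/C(153) + m(-222, -125)/(((88 - 101)*(-24))) = 21542/153 + ((½)*(-153 - 222)/(-125))/(((88 - 101)*(-24))) = 21542*(1/153) + ((½)*(-1/125)*(-375))/((-13*(-24))) = 21542/153 + (3/2)/312 = 21542/153 + (3/2)*(1/312) = 21542/153 + 1/208 = 4480889/31824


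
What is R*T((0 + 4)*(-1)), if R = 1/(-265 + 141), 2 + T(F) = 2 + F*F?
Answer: -4/31 ≈ -0.12903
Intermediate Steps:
T(F) = F**2 (T(F) = -2 + (2 + F*F) = -2 + (2 + F**2) = F**2)
R = -1/124 (R = 1/(-124) = -1/124 ≈ -0.0080645)
R*T((0 + 4)*(-1)) = -(0 + 4)**2/124 = -(4*(-1))**2/124 = -1/124*(-4)**2 = -1/124*16 = -4/31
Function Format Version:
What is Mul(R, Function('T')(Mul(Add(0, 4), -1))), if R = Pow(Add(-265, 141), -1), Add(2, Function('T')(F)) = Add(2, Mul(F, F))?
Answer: Rational(-4, 31) ≈ -0.12903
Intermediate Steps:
Function('T')(F) = Pow(F, 2) (Function('T')(F) = Add(-2, Add(2, Mul(F, F))) = Add(-2, Add(2, Pow(F, 2))) = Pow(F, 2))
R = Rational(-1, 124) (R = Pow(-124, -1) = Rational(-1, 124) ≈ -0.0080645)
Mul(R, Function('T')(Mul(Add(0, 4), -1))) = Mul(Rational(-1, 124), Pow(Mul(Add(0, 4), -1), 2)) = Mul(Rational(-1, 124), Pow(Mul(4, -1), 2)) = Mul(Rational(-1, 124), Pow(-4, 2)) = Mul(Rational(-1, 124), 16) = Rational(-4, 31)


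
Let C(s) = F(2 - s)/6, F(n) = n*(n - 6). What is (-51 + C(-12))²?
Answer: 9409/9 ≈ 1045.4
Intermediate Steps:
F(n) = n*(-6 + n)
C(s) = (-4 - s)*(2 - s)/6 (C(s) = ((2 - s)*(-6 + (2 - s)))/6 = ((2 - s)*(-4 - s))*(⅙) = ((-4 - s)*(2 - s))*(⅙) = (-4 - s)*(2 - s)/6)
(-51 + C(-12))² = (-51 + (-2 - 12)*(4 - 12)/6)² = (-51 + (⅙)*(-14)*(-8))² = (-51 + 56/3)² = (-97/3)² = 9409/9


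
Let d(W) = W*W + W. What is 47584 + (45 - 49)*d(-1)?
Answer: 47584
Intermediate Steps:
d(W) = W + W² (d(W) = W² + W = W + W²)
47584 + (45 - 49)*d(-1) = 47584 + (45 - 49)*(-(1 - 1)) = 47584 - (-4)*0 = 47584 - 4*0 = 47584 + 0 = 47584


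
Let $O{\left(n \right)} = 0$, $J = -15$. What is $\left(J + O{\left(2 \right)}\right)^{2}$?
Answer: $225$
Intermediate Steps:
$\left(J + O{\left(2 \right)}\right)^{2} = \left(-15 + 0\right)^{2} = \left(-15\right)^{2} = 225$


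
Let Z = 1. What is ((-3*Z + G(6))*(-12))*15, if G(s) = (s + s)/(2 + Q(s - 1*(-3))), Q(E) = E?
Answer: 3780/11 ≈ 343.64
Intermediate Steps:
G(s) = 2*s/(5 + s) (G(s) = (s + s)/(2 + (s - 1*(-3))) = (2*s)/(2 + (s + 3)) = (2*s)/(2 + (3 + s)) = (2*s)/(5 + s) = 2*s/(5 + s))
((-3*Z + G(6))*(-12))*15 = ((-3*1 + 2*6/(5 + 6))*(-12))*15 = ((-3 + 2*6/11)*(-12))*15 = ((-3 + 2*6*(1/11))*(-12))*15 = ((-3 + 12/11)*(-12))*15 = -21/11*(-12)*15 = (252/11)*15 = 3780/11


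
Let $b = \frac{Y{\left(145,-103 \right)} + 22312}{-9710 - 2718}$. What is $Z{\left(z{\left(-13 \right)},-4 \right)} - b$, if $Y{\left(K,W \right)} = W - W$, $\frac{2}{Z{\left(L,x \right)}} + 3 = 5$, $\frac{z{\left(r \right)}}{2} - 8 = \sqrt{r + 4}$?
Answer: $\frac{8685}{3107} \approx 2.7953$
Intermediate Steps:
$z{\left(r \right)} = 16 + 2 \sqrt{4 + r}$ ($z{\left(r \right)} = 16 + 2 \sqrt{r + 4} = 16 + 2 \sqrt{4 + r}$)
$Z{\left(L,x \right)} = 1$ ($Z{\left(L,x \right)} = \frac{2}{-3 + 5} = \frac{2}{2} = 2 \cdot \frac{1}{2} = 1$)
$Y{\left(K,W \right)} = 0$
$b = - \frac{5578}{3107}$ ($b = \frac{0 + 22312}{-9710 - 2718} = \frac{22312}{-12428} = 22312 \left(- \frac{1}{12428}\right) = - \frac{5578}{3107} \approx -1.7953$)
$Z{\left(z{\left(-13 \right)},-4 \right)} - b = 1 - - \frac{5578}{3107} = 1 + \frac{5578}{3107} = \frac{8685}{3107}$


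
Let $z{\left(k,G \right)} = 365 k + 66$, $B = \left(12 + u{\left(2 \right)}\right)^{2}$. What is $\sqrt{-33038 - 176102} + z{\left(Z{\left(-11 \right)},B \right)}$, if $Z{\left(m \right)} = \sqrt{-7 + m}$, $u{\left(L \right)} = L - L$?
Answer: $66 + 2 i \sqrt{52285} + 1095 i \sqrt{2} \approx 66.0 + 2005.9 i$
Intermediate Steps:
$u{\left(L \right)} = 0$
$B = 144$ ($B = \left(12 + 0\right)^{2} = 12^{2} = 144$)
$z{\left(k,G \right)} = 66 + 365 k$
$\sqrt{-33038 - 176102} + z{\left(Z{\left(-11 \right)},B \right)} = \sqrt{-33038 - 176102} + \left(66 + 365 \sqrt{-7 - 11}\right) = \sqrt{-209140} + \left(66 + 365 \sqrt{-18}\right) = 2 i \sqrt{52285} + \left(66 + 365 \cdot 3 i \sqrt{2}\right) = 2 i \sqrt{52285} + \left(66 + 1095 i \sqrt{2}\right) = 66 + 2 i \sqrt{52285} + 1095 i \sqrt{2}$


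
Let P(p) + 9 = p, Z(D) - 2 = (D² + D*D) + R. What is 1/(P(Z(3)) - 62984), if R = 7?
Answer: -1/62966 ≈ -1.5882e-5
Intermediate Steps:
Z(D) = 9 + 2*D² (Z(D) = 2 + ((D² + D*D) + 7) = 2 + ((D² + D²) + 7) = 2 + (2*D² + 7) = 2 + (7 + 2*D²) = 9 + 2*D²)
P(p) = -9 + p
1/(P(Z(3)) - 62984) = 1/((-9 + (9 + 2*3²)) - 62984) = 1/((-9 + (9 + 2*9)) - 62984) = 1/((-9 + (9 + 18)) - 62984) = 1/((-9 + 27) - 62984) = 1/(18 - 62984) = 1/(-62966) = -1/62966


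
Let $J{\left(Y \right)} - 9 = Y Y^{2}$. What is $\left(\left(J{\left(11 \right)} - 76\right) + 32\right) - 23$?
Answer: $1273$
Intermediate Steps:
$J{\left(Y \right)} = 9 + Y^{3}$ ($J{\left(Y \right)} = 9 + Y Y^{2} = 9 + Y^{3}$)
$\left(\left(J{\left(11 \right)} - 76\right) + 32\right) - 23 = \left(\left(\left(9 + 11^{3}\right) - 76\right) + 32\right) - 23 = \left(\left(\left(9 + 1331\right) - 76\right) + 32\right) - 23 = \left(\left(1340 - 76\right) + 32\right) - 23 = \left(1264 + 32\right) - 23 = 1296 - 23 = 1273$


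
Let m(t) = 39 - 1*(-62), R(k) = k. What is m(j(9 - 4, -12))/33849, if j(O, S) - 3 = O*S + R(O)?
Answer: 101/33849 ≈ 0.0029838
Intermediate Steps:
j(O, S) = 3 + O + O*S (j(O, S) = 3 + (O*S + O) = 3 + (O + O*S) = 3 + O + O*S)
m(t) = 101 (m(t) = 39 + 62 = 101)
m(j(9 - 4, -12))/33849 = 101/33849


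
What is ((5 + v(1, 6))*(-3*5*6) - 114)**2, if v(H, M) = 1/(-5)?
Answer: 298116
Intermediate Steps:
v(H, M) = -1/5
((5 + v(1, 6))*(-3*5*6) - 114)**2 = ((5 - 1/5)*(-3*5*6) - 114)**2 = (24*(-15*6)/5 - 114)**2 = ((24/5)*(-90) - 114)**2 = (-432 - 114)**2 = (-546)**2 = 298116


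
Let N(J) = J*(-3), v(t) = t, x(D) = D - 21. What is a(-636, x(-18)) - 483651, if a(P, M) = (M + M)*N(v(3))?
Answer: -482949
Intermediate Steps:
x(D) = -21 + D
N(J) = -3*J
a(P, M) = -18*M (a(P, M) = (M + M)*(-3*3) = (2*M)*(-9) = -18*M)
a(-636, x(-18)) - 483651 = -18*(-21 - 18) - 483651 = -18*(-39) - 483651 = 702 - 483651 = -482949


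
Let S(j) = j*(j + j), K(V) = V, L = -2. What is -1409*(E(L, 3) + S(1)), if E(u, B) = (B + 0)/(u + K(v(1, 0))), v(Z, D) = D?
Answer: -1409/2 ≈ -704.50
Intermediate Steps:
S(j) = 2*j² (S(j) = j*(2*j) = 2*j²)
E(u, B) = B/u (E(u, B) = (B + 0)/(u + 0) = B/u)
-1409*(E(L, 3) + S(1)) = -1409*(3/(-2) + 2*1²) = -1409*(3*(-½) + 2*1) = -1409*(-3/2 + 2) = -1409*½ = -1409/2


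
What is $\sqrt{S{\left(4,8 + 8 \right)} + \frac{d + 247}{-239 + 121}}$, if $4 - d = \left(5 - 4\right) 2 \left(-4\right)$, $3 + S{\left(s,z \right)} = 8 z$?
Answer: $\frac{\sqrt{1709938}}{118} \approx 11.082$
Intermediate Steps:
$S{\left(s,z \right)} = -3 + 8 z$
$d = 12$ ($d = 4 - \left(5 - 4\right) 2 \left(-4\right) = 4 - 1 \cdot 2 \left(-4\right) = 4 - 2 \left(-4\right) = 4 - -8 = 4 + 8 = 12$)
$\sqrt{S{\left(4,8 + 8 \right)} + \frac{d + 247}{-239 + 121}} = \sqrt{\left(-3 + 8 \left(8 + 8\right)\right) + \frac{12 + 247}{-239 + 121}} = \sqrt{\left(-3 + 8 \cdot 16\right) + \frac{259}{-118}} = \sqrt{\left(-3 + 128\right) + 259 \left(- \frac{1}{118}\right)} = \sqrt{125 - \frac{259}{118}} = \sqrt{\frac{14491}{118}} = \frac{\sqrt{1709938}}{118}$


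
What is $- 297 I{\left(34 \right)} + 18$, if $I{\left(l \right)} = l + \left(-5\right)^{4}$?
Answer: $-195705$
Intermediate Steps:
$I{\left(l \right)} = 625 + l$ ($I{\left(l \right)} = l + 625 = 625 + l$)
$- 297 I{\left(34 \right)} + 18 = - 297 \left(625 + 34\right) + 18 = \left(-297\right) 659 + 18 = -195723 + 18 = -195705$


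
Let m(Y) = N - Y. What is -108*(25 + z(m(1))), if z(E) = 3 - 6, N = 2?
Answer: -2376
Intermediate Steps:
m(Y) = 2 - Y
z(E) = -3
-108*(25 + z(m(1))) = -108*(25 - 3) = -108*22 = -2376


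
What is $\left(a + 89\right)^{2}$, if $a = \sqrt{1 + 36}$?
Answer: $\left(89 + \sqrt{37}\right)^{2} \approx 9040.7$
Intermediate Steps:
$a = \sqrt{37} \approx 6.0828$
$\left(a + 89\right)^{2} = \left(\sqrt{37} + 89\right)^{2} = \left(89 + \sqrt{37}\right)^{2}$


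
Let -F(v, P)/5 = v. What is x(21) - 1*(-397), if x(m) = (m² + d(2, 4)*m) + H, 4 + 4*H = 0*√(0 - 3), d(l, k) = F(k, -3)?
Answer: 417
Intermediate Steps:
F(v, P) = -5*v
d(l, k) = -5*k
H = -1 (H = -1 + (0*√(0 - 3))/4 = -1 + (0*√(-3))/4 = -1 + (0*(I*√3))/4 = -1 + (¼)*0 = -1 + 0 = -1)
x(m) = -1 + m² - 20*m (x(m) = (m² + (-5*4)*m) - 1 = (m² - 20*m) - 1 = -1 + m² - 20*m)
x(21) - 1*(-397) = (-1 + 21² - 20*21) - 1*(-397) = (-1 + 441 - 420) + 397 = 20 + 397 = 417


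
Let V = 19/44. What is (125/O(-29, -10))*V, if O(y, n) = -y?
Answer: 2375/1276 ≈ 1.8613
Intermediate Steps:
V = 19/44 (V = 19*(1/44) = 19/44 ≈ 0.43182)
(125/O(-29, -10))*V = (125/((-1*(-29))))*(19/44) = (125/29)*(19/44) = 2375/1276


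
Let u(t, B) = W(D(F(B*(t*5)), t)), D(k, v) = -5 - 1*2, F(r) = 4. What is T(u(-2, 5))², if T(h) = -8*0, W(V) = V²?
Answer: 0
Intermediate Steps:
D(k, v) = -7 (D(k, v) = -5 - 2 = -7)
u(t, B) = 49 (u(t, B) = (-7)² = 49)
T(h) = 0
T(u(-2, 5))² = 0² = 0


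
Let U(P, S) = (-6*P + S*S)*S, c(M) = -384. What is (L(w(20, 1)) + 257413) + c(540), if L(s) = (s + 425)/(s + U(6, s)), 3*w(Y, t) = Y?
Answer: 87392191/340 ≈ 2.5704e+5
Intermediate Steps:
U(P, S) = S*(S² - 6*P) (U(P, S) = (-6*P + S²)*S = (S² - 6*P)*S = S*(S² - 6*P))
w(Y, t) = Y/3
L(s) = (425 + s)/(s + s*(-36 + s²)) (L(s) = (s + 425)/(s + s*(s² - 6*6)) = (425 + s)/(s + s*(s² - 36)) = (425 + s)/(s + s*(-36 + s²)))
(L(w(20, 1)) + 257413) + c(540) = ((425 + (⅓)*20)/((((⅓)*20))*(-35 + ((⅓)*20)²)) + 257413) - 384 = ((425 + 20/3)/((20/3)*(-35 + (20/3)²)) + 257413) - 384 = ((3/20)*(1295/3)/(-35 + 400/9) + 257413) - 384 = ((3/20)*(1295/3)/(85/9) + 257413) - 384 = ((3/20)*(9/85)*(1295/3) + 257413) - 384 = (2331/340 + 257413) - 384 = 87522751/340 - 384 = 87392191/340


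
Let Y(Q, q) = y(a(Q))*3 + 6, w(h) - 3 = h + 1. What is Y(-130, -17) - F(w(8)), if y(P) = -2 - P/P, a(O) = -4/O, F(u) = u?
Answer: -15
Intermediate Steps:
w(h) = 4 + h (w(h) = 3 + (h + 1) = 3 + (1 + h) = 4 + h)
y(P) = -3 (y(P) = -2 - 1*1 = -2 - 1 = -3)
Y(Q, q) = -3 (Y(Q, q) = -3*3 + 6 = -9 + 6 = -3)
Y(-130, -17) - F(w(8)) = -3 - (4 + 8) = -3 - 1*12 = -3 - 12 = -15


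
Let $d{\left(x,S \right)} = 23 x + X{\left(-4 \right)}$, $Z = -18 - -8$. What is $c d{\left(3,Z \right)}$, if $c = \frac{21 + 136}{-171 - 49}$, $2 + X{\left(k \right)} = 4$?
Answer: $- \frac{11147}{220} \approx -50.668$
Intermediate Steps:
$X{\left(k \right)} = 2$ ($X{\left(k \right)} = -2 + 4 = 2$)
$Z = -10$ ($Z = -18 + 8 = -10$)
$d{\left(x,S \right)} = 2 + 23 x$ ($d{\left(x,S \right)} = 23 x + 2 = 2 + 23 x$)
$c = - \frac{157}{220}$ ($c = \frac{157}{-220} = 157 \left(- \frac{1}{220}\right) = - \frac{157}{220} \approx -0.71364$)
$c d{\left(3,Z \right)} = - \frac{157 \left(2 + 23 \cdot 3\right)}{220} = - \frac{157 \left(2 + 69\right)}{220} = \left(- \frac{157}{220}\right) 71 = - \frac{11147}{220}$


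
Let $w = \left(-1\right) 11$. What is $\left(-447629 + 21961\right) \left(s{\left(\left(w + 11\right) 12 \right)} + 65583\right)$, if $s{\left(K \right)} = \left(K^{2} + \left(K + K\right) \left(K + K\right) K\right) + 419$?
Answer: $-28094939336$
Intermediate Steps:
$w = -11$
$s{\left(K \right)} = 419 + K^{2} + 4 K^{3}$ ($s{\left(K \right)} = \left(K^{2} + 2 K 2 K K\right) + 419 = \left(K^{2} + 4 K^{2} K\right) + 419 = \left(K^{2} + 4 K^{3}\right) + 419 = 419 + K^{2} + 4 K^{3}$)
$\left(-447629 + 21961\right) \left(s{\left(\left(w + 11\right) 12 \right)} + 65583\right) = \left(-447629 + 21961\right) \left(\left(419 + \left(\left(-11 + 11\right) 12\right)^{2} + 4 \left(\left(-11 + 11\right) 12\right)^{3}\right) + 65583\right) = - 425668 \left(\left(419 + \left(0 \cdot 12\right)^{2} + 4 \left(0 \cdot 12\right)^{3}\right) + 65583\right) = - 425668 \left(\left(419 + 0^{2} + 4 \cdot 0^{3}\right) + 65583\right) = - 425668 \left(\left(419 + 0 + 4 \cdot 0\right) + 65583\right) = - 425668 \left(\left(419 + 0 + 0\right) + 65583\right) = - 425668 \left(419 + 65583\right) = \left(-425668\right) 66002 = -28094939336$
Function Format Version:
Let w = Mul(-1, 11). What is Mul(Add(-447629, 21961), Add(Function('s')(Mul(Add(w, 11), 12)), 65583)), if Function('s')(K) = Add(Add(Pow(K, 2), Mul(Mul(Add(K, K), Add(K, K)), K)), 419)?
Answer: -28094939336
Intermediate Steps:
w = -11
Function('s')(K) = Add(419, Pow(K, 2), Mul(4, Pow(K, 3))) (Function('s')(K) = Add(Add(Pow(K, 2), Mul(Mul(Mul(2, K), Mul(2, K)), K)), 419) = Add(Add(Pow(K, 2), Mul(Mul(4, Pow(K, 2)), K)), 419) = Add(Add(Pow(K, 2), Mul(4, Pow(K, 3))), 419) = Add(419, Pow(K, 2), Mul(4, Pow(K, 3))))
Mul(Add(-447629, 21961), Add(Function('s')(Mul(Add(w, 11), 12)), 65583)) = Mul(Add(-447629, 21961), Add(Add(419, Pow(Mul(Add(-11, 11), 12), 2), Mul(4, Pow(Mul(Add(-11, 11), 12), 3))), 65583)) = Mul(-425668, Add(Add(419, Pow(Mul(0, 12), 2), Mul(4, Pow(Mul(0, 12), 3))), 65583)) = Mul(-425668, Add(Add(419, Pow(0, 2), Mul(4, Pow(0, 3))), 65583)) = Mul(-425668, Add(Add(419, 0, Mul(4, 0)), 65583)) = Mul(-425668, Add(Add(419, 0, 0), 65583)) = Mul(-425668, Add(419, 65583)) = Mul(-425668, 66002) = -28094939336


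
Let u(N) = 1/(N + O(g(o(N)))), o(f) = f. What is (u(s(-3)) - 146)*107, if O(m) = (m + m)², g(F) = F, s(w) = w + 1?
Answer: -218601/14 ≈ -15614.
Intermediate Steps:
s(w) = 1 + w
O(m) = 4*m² (O(m) = (2*m)² = 4*m²)
u(N) = 1/(N + 4*N²)
(u(s(-3)) - 146)*107 = (1/((1 - 3)*(1 + 4*(1 - 3))) - 146)*107 = (1/((-2)*(1 + 4*(-2))) - 146)*107 = (-1/(2*(1 - 8)) - 146)*107 = (-½/(-7) - 146)*107 = (-½*(-⅐) - 146)*107 = (1/14 - 146)*107 = -2043/14*107 = -218601/14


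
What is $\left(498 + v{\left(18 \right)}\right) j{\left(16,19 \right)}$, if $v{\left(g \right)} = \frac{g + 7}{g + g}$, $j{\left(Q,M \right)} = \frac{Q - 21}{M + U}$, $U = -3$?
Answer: $- \frac{89765}{576} \approx -155.84$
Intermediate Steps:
$j{\left(Q,M \right)} = \frac{-21 + Q}{-3 + M}$ ($j{\left(Q,M \right)} = \frac{Q - 21}{M - 3} = \frac{-21 + Q}{-3 + M}$)
$v{\left(g \right)} = \frac{7 + g}{2 g}$
$\left(498 + v{\left(18 \right)}\right) j{\left(16,19 \right)} = \left(498 + \frac{7 + 18}{2 \cdot 18}\right) \frac{-21 + 16}{-3 + 19} = \left(498 + \frac{1}{2} \cdot \frac{1}{18} \cdot 25\right) \frac{1}{16} \left(-5\right) = \left(498 + \frac{25}{36}\right) \frac{1}{16} \left(-5\right) = \frac{17953}{36} \left(- \frac{5}{16}\right) = - \frac{89765}{576}$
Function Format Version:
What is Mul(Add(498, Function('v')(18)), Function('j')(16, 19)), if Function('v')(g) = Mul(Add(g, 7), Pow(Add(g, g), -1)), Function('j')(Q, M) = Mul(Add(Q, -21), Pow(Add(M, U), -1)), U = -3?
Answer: Rational(-89765, 576) ≈ -155.84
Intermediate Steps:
Function('j')(Q, M) = Mul(Pow(Add(-3, M), -1), Add(-21, Q)) (Function('j')(Q, M) = Mul(Add(Q, -21), Pow(Add(M, -3), -1)) = Mul(Add(-21, Q), Pow(Add(-3, M), -1)) = Mul(Pow(Add(-3, M), -1), Add(-21, Q)))
Function('v')(g) = Mul(Rational(1, 2), Pow(g, -1), Add(7, g)) (Function('v')(g) = Mul(Add(7, g), Pow(Mul(2, g), -1)) = Mul(Add(7, g), Mul(Rational(1, 2), Pow(g, -1))) = Mul(Rational(1, 2), Pow(g, -1), Add(7, g)))
Mul(Add(498, Function('v')(18)), Function('j')(16, 19)) = Mul(Add(498, Mul(Rational(1, 2), Pow(18, -1), Add(7, 18))), Mul(Pow(Add(-3, 19), -1), Add(-21, 16))) = Mul(Add(498, Mul(Rational(1, 2), Rational(1, 18), 25)), Mul(Pow(16, -1), -5)) = Mul(Add(498, Rational(25, 36)), Mul(Rational(1, 16), -5)) = Mul(Rational(17953, 36), Rational(-5, 16)) = Rational(-89765, 576)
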